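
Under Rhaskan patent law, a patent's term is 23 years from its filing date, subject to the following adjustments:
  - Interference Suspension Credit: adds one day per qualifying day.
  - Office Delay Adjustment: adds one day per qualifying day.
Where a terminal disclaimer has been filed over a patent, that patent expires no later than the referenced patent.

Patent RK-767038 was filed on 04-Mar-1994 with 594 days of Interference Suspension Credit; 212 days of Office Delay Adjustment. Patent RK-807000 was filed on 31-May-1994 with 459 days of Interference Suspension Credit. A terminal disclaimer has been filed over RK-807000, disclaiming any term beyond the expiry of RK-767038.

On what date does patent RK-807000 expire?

Natural term of RK-807000:
  Base: filing + 23 years → 31 May 2017.
  Interference Suspension Credit: +459 days → 2 September 2018.
Expiry of referenced patent RK-767038:
  Base: filing + 23 years → 4 March 2017.
  Interference Suspension Credit: +594 days → 19 October 2018.
  Office Delay Adjustment: +212 days → 19 May 2019.
Terminal disclaimer: RK-807000 expires on the earlier of 2 September 2018 and 19 May 2019.

2018-09-02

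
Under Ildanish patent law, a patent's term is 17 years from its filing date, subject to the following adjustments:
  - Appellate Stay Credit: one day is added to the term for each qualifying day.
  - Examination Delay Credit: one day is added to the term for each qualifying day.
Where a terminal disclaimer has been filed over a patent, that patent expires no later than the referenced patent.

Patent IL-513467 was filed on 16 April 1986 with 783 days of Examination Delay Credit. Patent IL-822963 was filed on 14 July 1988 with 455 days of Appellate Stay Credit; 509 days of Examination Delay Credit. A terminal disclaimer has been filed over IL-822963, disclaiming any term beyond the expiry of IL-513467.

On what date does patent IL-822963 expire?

Natural term of IL-822963:
  Base: filing + 17 years → 14 July 2005.
  Appellate Stay Credit: +455 days → 12 October 2006.
  Examination Delay Credit: +509 days → 4 March 2008.
Expiry of referenced patent IL-513467:
  Base: filing + 17 years → 16 April 2003.
  Examination Delay Credit: +783 days → 7 June 2005.
Terminal disclaimer: IL-822963 expires on the earlier of 4 March 2008 and 7 June 2005.

2005-06-07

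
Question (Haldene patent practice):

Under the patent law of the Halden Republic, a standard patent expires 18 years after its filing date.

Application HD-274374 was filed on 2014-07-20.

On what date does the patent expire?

Filing date + 18 years → 20 July 2032.

July 20, 2032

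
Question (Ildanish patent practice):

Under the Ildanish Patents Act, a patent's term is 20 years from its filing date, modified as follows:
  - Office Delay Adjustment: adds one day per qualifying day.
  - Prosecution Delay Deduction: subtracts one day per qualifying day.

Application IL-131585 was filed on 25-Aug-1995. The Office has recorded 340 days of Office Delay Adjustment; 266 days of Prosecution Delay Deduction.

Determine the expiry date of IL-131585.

Base term: filing date + 20 years → 25 August 2015.
Office Delay Adjustment: +340 days → 30 July 2016.
Prosecution Delay Deduction: −266 days → 7 November 2015.

November 7, 2015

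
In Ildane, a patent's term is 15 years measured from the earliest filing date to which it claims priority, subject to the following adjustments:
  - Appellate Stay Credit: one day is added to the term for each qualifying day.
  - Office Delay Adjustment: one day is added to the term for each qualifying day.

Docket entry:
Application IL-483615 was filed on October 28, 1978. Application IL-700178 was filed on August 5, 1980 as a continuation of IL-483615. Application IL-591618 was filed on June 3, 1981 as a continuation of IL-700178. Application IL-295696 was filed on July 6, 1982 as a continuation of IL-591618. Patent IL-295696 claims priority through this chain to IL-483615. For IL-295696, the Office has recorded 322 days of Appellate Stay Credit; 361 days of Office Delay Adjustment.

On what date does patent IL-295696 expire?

Earliest priority filing: 28 October 1978.
Base term: 28 October 1978 + 15 years → 28 October 1993.
Appellate Stay Credit: +322 days → 15 September 1994.
Office Delay Adjustment: +361 days → 11 September 1995.

1995-09-11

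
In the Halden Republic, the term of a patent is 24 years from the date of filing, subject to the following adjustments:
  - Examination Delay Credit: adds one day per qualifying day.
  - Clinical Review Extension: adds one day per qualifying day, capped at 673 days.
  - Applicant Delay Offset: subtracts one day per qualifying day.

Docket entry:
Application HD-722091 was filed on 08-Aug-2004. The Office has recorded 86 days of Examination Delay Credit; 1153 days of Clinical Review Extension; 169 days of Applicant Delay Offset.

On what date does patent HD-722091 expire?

Base term: filing date + 24 years → 8 August 2028.
Examination Delay Credit: +86 days → 2 November 2028.
Clinical Review Extension: 1153 days claimed exceeds the 673-day cap, so +673 days → 6 September 2030.
Applicant Delay Offset: −169 days → 21 March 2030.

2030-03-21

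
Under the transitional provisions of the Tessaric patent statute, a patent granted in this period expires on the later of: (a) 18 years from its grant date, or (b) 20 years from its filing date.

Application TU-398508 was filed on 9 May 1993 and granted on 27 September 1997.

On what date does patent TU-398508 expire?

September 27, 2015

(a) grant + 18 years → 27 September 2015.
(b) filing + 20 years → 9 May 2013.
Later of the two: 27 September 2015.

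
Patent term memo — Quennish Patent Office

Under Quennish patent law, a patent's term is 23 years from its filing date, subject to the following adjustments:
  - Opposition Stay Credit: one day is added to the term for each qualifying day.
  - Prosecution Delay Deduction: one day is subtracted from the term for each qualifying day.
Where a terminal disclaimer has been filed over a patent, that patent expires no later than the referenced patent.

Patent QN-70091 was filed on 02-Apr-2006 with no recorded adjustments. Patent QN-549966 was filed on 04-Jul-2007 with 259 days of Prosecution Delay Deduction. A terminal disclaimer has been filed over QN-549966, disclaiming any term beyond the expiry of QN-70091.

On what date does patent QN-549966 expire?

Natural term of QN-549966:
  Base: filing + 23 years → 4 July 2030.
  Prosecution Delay Deduction: −259 days → 18 October 2029.
Expiry of referenced patent QN-70091:
  Base: filing + 23 years → 2 April 2029.
Terminal disclaimer: QN-549966 expires on the earlier of 18 October 2029 and 2 April 2029.

2029-04-02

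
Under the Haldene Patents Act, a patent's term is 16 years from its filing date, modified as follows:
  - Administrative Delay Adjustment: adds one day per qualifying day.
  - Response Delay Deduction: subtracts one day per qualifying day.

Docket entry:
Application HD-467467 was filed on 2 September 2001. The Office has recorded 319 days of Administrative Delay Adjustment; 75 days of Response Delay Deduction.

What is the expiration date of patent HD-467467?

Base term: filing date + 16 years → 2 September 2017.
Administrative Delay Adjustment: +319 days → 18 July 2018.
Response Delay Deduction: −75 days → 4 May 2018.

May 4, 2018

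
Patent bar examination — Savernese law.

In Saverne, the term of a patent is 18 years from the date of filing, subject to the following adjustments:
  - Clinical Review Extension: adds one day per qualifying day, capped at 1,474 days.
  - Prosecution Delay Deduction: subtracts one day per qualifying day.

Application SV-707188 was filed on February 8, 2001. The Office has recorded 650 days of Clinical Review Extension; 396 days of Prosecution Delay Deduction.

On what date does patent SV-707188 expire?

2019-10-20

Base term: filing date + 18 years → 8 February 2019.
Clinical Review Extension: 650 days (within the 1474-day cap) → +650 days → 19 November 2020.
Prosecution Delay Deduction: −396 days → 20 October 2019.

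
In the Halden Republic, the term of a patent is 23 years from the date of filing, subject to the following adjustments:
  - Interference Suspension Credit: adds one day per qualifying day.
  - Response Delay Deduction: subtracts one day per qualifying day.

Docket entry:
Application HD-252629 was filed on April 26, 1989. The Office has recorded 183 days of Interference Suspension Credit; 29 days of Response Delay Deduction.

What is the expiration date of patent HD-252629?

Base term: filing date + 23 years → 26 April 2012.
Interference Suspension Credit: +183 days → 26 October 2012.
Response Delay Deduction: −29 days → 27 September 2012.

2012-09-27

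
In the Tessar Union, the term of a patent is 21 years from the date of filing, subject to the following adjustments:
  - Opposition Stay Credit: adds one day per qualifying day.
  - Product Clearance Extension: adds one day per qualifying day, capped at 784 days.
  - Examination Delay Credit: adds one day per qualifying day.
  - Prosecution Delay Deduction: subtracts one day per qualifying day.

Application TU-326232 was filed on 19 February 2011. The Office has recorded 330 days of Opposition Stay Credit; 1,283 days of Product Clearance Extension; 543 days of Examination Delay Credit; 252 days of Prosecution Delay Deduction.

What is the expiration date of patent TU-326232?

December 25, 2035

Base term: filing date + 21 years → 19 February 2032.
Opposition Stay Credit: +330 days → 14 January 2033.
Product Clearance Extension: 1283 days claimed exceeds the 784-day cap, so +784 days → 9 March 2035.
Examination Delay Credit: +543 days → 2 September 2036.
Prosecution Delay Deduction: −252 days → 25 December 2035.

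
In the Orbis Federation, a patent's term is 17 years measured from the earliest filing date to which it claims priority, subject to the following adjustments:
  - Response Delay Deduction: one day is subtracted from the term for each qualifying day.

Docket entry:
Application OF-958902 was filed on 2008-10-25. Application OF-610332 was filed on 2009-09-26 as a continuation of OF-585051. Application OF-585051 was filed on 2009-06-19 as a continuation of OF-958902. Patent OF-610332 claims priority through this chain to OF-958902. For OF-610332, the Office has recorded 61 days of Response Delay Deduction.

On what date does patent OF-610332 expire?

Earliest priority filing: 25 October 2008.
Base term: 25 October 2008 + 17 years → 25 October 2025.
Response Delay Deduction: −61 days → 25 August 2025.

August 25, 2025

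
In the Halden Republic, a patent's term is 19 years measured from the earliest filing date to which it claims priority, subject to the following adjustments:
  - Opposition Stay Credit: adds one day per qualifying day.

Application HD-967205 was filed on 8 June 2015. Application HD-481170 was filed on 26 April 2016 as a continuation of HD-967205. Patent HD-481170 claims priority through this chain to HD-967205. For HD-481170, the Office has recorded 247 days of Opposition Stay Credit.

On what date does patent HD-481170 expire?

February 10, 2035

Earliest priority filing: 8 June 2015.
Base term: 8 June 2015 + 19 years → 8 June 2034.
Opposition Stay Credit: +247 days → 10 February 2035.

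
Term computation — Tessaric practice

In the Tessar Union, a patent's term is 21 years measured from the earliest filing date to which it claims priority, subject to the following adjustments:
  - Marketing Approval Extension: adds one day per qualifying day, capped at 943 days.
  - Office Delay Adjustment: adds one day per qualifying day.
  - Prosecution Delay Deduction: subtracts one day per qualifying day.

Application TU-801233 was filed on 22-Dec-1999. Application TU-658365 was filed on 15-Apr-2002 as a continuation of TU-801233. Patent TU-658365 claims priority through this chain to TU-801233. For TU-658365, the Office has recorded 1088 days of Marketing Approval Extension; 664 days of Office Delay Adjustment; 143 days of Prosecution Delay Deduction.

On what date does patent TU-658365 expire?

December 25, 2024

Earliest priority filing: 22 December 1999.
Base term: 22 December 1999 + 21 years → 22 December 2020.
Marketing Approval Extension: 1088 days claimed exceeds the 943-day cap, so +943 days → 23 July 2023.
Office Delay Adjustment: +664 days → 17 May 2025.
Prosecution Delay Deduction: −143 days → 25 December 2024.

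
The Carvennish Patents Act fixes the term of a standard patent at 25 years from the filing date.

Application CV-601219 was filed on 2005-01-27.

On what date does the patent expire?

Filing date + 25 years → 27 January 2030.

January 27, 2030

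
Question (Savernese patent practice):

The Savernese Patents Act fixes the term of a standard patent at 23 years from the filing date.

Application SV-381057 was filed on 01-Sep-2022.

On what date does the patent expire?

Filing date + 23 years → 1 September 2045.

2045-09-01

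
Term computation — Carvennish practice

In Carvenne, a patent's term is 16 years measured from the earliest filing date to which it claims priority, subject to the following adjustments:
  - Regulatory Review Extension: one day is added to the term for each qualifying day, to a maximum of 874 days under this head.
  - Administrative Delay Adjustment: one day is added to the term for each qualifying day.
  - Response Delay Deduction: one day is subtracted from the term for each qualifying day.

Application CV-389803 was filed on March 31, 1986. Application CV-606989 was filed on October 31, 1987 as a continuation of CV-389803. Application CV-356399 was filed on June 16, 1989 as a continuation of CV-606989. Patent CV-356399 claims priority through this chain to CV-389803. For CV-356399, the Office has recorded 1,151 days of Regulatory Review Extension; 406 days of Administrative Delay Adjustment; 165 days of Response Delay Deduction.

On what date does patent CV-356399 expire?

Earliest priority filing: 31 March 1986.
Base term: 31 March 1986 + 16 years → 31 March 2002.
Regulatory Review Extension: 1151 days claimed exceeds the 874-day cap, so +874 days → 21 August 2004.
Administrative Delay Adjustment: +406 days → 1 October 2005.
Response Delay Deduction: −165 days → 19 April 2005.

April 19, 2005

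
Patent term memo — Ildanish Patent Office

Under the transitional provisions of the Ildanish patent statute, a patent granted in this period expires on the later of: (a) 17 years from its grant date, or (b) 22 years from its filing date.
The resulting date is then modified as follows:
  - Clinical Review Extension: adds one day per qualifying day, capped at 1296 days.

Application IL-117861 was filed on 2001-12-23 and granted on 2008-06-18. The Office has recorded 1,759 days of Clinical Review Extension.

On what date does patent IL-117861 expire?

(a) grant + 17 years → 18 June 2025.
(b) filing + 22 years → 23 December 2023.
Later of the two: 18 June 2025.
Clinical Review Extension: 1759 days claimed exceeds the 1296-day cap, so +1296 days → 4 January 2029.

2029-01-04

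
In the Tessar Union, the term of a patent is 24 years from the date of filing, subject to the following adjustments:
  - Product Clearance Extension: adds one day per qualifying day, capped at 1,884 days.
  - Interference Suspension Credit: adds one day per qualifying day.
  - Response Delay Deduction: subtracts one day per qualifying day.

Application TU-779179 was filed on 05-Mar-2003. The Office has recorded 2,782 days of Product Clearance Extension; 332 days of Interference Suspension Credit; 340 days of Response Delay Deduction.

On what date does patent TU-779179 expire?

Base term: filing date + 24 years → 5 March 2027.
Product Clearance Extension: 2782 days claimed exceeds the 1884-day cap, so +1884 days → 1 May 2032.
Interference Suspension Credit: +332 days → 29 March 2033.
Response Delay Deduction: −340 days → 23 April 2032.

2032-04-23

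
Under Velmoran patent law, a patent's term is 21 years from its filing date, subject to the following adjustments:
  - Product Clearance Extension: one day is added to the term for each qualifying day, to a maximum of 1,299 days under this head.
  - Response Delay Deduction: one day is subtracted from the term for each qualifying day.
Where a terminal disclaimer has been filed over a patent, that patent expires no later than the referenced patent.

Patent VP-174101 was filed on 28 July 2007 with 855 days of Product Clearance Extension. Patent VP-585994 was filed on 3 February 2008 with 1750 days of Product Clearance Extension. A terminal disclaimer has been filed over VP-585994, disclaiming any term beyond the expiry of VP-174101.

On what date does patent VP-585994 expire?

November 30, 2030

Natural term of VP-585994:
  Base: filing + 21 years → 3 February 2029.
  Product Clearance Extension: 1750 days claimed exceeds the 1299-day cap, so +1299 days → 25 August 2032.
Expiry of referenced patent VP-174101:
  Base: filing + 21 years → 28 July 2028.
  Product Clearance Extension: 855 days (within the 1299-day cap) → +855 days → 30 November 2030.
Terminal disclaimer: VP-585994 expires on the earlier of 25 August 2032 and 30 November 2030.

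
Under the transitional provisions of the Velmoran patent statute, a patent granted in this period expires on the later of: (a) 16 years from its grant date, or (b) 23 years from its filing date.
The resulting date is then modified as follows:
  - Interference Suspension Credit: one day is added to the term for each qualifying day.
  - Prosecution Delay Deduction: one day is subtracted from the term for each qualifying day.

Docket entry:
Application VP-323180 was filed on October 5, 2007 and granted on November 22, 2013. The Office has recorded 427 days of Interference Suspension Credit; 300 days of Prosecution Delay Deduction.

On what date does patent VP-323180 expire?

2031-02-09

(a) grant + 16 years → 22 November 2029.
(b) filing + 23 years → 5 October 2030.
Later of the two: 5 October 2030.
Interference Suspension Credit: +427 days → 6 December 2031.
Prosecution Delay Deduction: −300 days → 9 February 2031.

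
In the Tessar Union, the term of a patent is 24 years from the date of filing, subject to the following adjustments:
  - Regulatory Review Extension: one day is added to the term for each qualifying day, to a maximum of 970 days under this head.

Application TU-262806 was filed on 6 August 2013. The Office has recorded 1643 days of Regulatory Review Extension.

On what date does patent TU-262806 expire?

2040-04-02

Base term: filing date + 24 years → 6 August 2037.
Regulatory Review Extension: 1643 days claimed exceeds the 970-day cap, so +970 days → 2 April 2040.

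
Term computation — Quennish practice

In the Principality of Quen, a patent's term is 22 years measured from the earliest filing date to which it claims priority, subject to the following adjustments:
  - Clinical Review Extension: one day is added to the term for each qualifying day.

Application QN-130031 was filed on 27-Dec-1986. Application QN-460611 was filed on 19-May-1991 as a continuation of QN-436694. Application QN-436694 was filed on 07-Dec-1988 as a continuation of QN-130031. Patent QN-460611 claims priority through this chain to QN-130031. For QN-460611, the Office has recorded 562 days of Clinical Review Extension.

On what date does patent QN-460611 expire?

Earliest priority filing: 27 December 1986.
Base term: 27 December 1986 + 22 years → 27 December 2008.
Clinical Review Extension: +562 days → 12 July 2010.

2010-07-12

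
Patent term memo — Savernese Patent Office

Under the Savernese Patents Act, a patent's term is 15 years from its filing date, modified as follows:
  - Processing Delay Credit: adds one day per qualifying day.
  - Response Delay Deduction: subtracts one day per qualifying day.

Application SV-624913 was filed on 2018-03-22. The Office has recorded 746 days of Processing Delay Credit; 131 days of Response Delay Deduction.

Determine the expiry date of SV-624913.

Base term: filing date + 15 years → 22 March 2033.
Processing Delay Credit: +746 days → 7 April 2035.
Response Delay Deduction: −131 days → 27 November 2034.

November 27, 2034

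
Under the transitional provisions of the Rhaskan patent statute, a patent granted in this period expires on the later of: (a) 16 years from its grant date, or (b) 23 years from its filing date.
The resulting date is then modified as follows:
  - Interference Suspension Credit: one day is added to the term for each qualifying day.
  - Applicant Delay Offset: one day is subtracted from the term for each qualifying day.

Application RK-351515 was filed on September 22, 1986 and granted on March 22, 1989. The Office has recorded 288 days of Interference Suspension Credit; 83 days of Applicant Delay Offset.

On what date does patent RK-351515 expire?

2010-04-15

(a) grant + 16 years → 22 March 2005.
(b) filing + 23 years → 22 September 2009.
Later of the two: 22 September 2009.
Interference Suspension Credit: +288 days → 7 July 2010.
Applicant Delay Offset: −83 days → 15 April 2010.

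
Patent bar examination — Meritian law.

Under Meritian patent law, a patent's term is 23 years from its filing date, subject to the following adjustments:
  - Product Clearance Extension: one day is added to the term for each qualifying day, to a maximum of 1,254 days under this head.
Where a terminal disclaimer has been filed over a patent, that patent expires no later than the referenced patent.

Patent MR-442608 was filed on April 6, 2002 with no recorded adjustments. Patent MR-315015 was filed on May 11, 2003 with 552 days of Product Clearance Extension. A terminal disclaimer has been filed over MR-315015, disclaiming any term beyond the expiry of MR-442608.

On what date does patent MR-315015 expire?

Natural term of MR-315015:
  Base: filing + 23 years → 11 May 2026.
  Product Clearance Extension: 552 days (within the 1254-day cap) → +552 days → 14 November 2027.
Expiry of referenced patent MR-442608:
  Base: filing + 23 years → 6 April 2025.
Terminal disclaimer: MR-315015 expires on the earlier of 14 November 2027 and 6 April 2025.

2025-04-06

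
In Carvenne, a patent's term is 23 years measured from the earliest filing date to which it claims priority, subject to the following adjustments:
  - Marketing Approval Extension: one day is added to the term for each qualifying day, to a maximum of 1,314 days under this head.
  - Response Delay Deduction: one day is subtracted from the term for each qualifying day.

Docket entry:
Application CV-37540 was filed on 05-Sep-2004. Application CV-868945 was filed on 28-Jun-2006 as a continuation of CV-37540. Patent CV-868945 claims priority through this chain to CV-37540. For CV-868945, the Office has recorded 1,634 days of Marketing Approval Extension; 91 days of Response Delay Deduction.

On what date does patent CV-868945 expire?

2031-01-10

Earliest priority filing: 5 September 2004.
Base term: 5 September 2004 + 23 years → 5 September 2027.
Marketing Approval Extension: 1634 days claimed exceeds the 1314-day cap, so +1314 days → 11 April 2031.
Response Delay Deduction: −91 days → 10 January 2031.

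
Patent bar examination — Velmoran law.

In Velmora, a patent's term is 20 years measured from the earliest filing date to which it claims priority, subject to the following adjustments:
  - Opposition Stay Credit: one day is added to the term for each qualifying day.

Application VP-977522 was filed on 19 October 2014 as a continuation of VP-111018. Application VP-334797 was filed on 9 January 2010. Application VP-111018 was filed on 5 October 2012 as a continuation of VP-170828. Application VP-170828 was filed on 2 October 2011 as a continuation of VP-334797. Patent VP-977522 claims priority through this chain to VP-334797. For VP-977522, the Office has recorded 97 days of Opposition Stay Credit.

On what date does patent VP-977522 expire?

April 16, 2030

Earliest priority filing: 9 January 2010.
Base term: 9 January 2010 + 20 years → 9 January 2030.
Opposition Stay Credit: +97 days → 16 April 2030.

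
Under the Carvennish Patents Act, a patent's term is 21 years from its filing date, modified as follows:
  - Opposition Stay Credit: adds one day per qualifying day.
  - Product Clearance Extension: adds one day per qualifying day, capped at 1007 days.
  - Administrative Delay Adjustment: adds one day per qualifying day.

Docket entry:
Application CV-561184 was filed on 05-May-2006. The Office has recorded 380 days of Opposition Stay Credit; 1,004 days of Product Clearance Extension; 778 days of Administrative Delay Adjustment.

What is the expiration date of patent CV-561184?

Base term: filing date + 21 years → 5 May 2027.
Opposition Stay Credit: +380 days → 19 May 2028.
Product Clearance Extension: 1004 days (within the 1007-day cap) → +1004 days → 17 February 2031.
Administrative Delay Adjustment: +778 days → 5 April 2033.

2033-04-05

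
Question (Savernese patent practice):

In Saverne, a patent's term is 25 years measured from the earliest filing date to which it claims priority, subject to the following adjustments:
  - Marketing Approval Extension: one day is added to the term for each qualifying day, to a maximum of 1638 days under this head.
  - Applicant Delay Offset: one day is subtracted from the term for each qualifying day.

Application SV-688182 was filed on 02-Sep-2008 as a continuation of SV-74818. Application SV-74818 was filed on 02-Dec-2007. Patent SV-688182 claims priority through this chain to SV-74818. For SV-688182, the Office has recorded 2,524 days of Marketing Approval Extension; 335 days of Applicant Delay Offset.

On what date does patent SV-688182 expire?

Earliest priority filing: 2 December 2007.
Base term: 2 December 2007 + 25 years → 2 December 2032.
Marketing Approval Extension: 2524 days claimed exceeds the 1638-day cap, so +1638 days → 28 May 2037.
Applicant Delay Offset: −335 days → 27 June 2036.

2036-06-27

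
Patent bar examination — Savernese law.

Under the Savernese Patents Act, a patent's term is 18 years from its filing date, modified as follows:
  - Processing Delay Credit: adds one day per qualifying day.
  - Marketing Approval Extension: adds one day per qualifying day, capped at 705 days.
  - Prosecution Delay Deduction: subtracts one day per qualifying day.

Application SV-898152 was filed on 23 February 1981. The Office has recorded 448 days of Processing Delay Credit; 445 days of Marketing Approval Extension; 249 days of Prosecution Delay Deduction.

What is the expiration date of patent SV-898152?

Base term: filing date + 18 years → 23 February 1999.
Processing Delay Credit: +448 days → 16 May 2000.
Marketing Approval Extension: 445 days (within the 705-day cap) → +445 days → 4 August 2001.
Prosecution Delay Deduction: −249 days → 28 November 2000.

2000-11-28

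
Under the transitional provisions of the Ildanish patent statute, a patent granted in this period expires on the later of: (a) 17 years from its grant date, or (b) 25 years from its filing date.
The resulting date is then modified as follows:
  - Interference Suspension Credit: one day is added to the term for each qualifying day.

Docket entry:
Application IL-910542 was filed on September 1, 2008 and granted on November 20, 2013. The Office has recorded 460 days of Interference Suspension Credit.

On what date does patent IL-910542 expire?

2034-12-05

(a) grant + 17 years → 20 November 2030.
(b) filing + 25 years → 1 September 2033.
Later of the two: 1 September 2033.
Interference Suspension Credit: +460 days → 5 December 2034.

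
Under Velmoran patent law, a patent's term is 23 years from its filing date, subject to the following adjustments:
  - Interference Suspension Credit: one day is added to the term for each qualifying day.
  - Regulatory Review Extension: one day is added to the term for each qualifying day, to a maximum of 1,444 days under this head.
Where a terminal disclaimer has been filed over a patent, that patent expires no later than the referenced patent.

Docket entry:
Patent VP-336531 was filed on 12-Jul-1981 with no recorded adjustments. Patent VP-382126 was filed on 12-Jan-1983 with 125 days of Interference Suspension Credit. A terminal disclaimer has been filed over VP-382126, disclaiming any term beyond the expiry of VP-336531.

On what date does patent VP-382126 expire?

Natural term of VP-382126:
  Base: filing + 23 years → 12 January 2006.
  Interference Suspension Credit: +125 days → 17 May 2006.
Expiry of referenced patent VP-336531:
  Base: filing + 23 years → 12 July 2004.
Terminal disclaimer: VP-382126 expires on the earlier of 17 May 2006 and 12 July 2004.

July 12, 2004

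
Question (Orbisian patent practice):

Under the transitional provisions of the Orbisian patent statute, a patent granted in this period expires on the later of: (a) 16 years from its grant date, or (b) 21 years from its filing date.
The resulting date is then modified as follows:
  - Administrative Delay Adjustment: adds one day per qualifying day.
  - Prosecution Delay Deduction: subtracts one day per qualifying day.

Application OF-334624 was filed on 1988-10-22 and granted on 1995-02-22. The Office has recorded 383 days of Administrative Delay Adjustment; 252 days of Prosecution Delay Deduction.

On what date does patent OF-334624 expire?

2011-07-03

(a) grant + 16 years → 22 February 2011.
(b) filing + 21 years → 22 October 2009.
Later of the two: 22 February 2011.
Administrative Delay Adjustment: +383 days → 11 March 2012.
Prosecution Delay Deduction: −252 days → 3 July 2011.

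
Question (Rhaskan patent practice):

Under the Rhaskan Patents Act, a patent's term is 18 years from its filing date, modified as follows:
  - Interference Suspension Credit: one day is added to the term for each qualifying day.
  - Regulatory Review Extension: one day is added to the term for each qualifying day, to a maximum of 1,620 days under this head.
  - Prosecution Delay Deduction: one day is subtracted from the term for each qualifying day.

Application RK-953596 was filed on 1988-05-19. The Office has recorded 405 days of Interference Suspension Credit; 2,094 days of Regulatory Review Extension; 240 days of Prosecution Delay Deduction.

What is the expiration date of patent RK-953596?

Base term: filing date + 18 years → 19 May 2006.
Interference Suspension Credit: +405 days → 28 June 2007.
Regulatory Review Extension: 2094 days claimed exceeds the 1620-day cap, so +1620 days → 4 December 2011.
Prosecution Delay Deduction: −240 days → 8 April 2011.

April 8, 2011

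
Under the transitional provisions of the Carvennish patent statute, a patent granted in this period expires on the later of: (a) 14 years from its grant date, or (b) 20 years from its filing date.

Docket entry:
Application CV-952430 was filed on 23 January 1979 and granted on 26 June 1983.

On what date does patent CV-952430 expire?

(a) grant + 14 years → 26 June 1997.
(b) filing + 20 years → 23 January 1999.
Later of the two: 23 January 1999.

1999-01-23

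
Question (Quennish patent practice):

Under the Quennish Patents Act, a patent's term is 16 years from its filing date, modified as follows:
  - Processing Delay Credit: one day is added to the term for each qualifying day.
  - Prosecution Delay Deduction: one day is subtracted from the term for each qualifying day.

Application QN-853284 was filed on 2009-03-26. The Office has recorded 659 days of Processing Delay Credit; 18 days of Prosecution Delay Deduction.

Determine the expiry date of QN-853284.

Base term: filing date + 16 years → 26 March 2025.
Processing Delay Credit: +659 days → 14 January 2027.
Prosecution Delay Deduction: −18 days → 27 December 2026.

2026-12-27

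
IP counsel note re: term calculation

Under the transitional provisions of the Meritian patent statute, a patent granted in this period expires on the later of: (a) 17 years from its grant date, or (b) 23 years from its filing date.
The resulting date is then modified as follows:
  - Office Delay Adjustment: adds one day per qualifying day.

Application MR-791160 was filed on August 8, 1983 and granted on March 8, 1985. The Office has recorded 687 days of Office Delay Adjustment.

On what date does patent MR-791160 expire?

(a) grant + 17 years → 8 March 2002.
(b) filing + 23 years → 8 August 2006.
Later of the two: 8 August 2006.
Office Delay Adjustment: +687 days → 25 June 2008.

2008-06-25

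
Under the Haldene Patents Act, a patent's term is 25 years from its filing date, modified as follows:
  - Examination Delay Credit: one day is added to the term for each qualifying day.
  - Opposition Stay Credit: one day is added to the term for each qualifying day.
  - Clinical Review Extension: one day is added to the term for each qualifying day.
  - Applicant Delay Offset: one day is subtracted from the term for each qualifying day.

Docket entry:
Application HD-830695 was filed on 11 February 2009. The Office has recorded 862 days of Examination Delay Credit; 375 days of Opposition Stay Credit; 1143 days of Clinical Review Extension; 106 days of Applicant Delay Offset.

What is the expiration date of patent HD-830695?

May 4, 2040

Base term: filing date + 25 years → 11 February 2034.
Examination Delay Credit: +862 days → 22 June 2036.
Opposition Stay Credit: +375 days → 2 July 2037.
Clinical Review Extension: +1143 days → 18 August 2040.
Applicant Delay Offset: −106 days → 4 May 2040.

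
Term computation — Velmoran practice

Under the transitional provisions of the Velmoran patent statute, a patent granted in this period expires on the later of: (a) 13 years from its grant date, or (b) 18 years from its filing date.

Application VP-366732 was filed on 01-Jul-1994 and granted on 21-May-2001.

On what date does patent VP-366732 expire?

(a) grant + 13 years → 21 May 2014.
(b) filing + 18 years → 1 July 2012.
Later of the two: 21 May 2014.

May 21, 2014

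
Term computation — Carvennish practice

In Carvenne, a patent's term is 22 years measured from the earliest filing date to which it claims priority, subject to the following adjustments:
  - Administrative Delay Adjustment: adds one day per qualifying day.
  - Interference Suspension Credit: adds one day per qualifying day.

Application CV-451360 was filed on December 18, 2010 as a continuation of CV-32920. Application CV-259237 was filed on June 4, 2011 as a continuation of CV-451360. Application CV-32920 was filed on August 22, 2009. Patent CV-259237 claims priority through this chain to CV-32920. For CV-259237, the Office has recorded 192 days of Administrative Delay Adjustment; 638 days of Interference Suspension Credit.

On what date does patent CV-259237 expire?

Earliest priority filing: 22 August 2009.
Base term: 22 August 2009 + 22 years → 22 August 2031.
Administrative Delay Adjustment: +192 days → 1 March 2032.
Interference Suspension Credit: +638 days → 29 November 2033.

November 29, 2033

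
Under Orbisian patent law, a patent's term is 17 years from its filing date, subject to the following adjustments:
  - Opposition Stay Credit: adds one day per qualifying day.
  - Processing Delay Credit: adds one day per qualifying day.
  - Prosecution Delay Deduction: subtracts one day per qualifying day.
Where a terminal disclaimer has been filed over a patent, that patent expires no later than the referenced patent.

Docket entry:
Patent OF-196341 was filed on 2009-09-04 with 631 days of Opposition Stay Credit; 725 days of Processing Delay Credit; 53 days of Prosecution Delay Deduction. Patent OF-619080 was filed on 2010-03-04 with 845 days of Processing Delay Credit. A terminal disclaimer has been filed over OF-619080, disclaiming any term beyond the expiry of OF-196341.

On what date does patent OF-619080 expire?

Natural term of OF-619080:
  Base: filing + 17 years → 4 March 2027.
  Processing Delay Credit: +845 days → 26 June 2029.
Expiry of referenced patent OF-196341:
  Base: filing + 17 years → 4 September 2026.
  Opposition Stay Credit: +631 days → 27 May 2028.
  Processing Delay Credit: +725 days → 22 May 2030.
  Prosecution Delay Deduction: −53 days → 30 March 2030.
Terminal disclaimer: OF-619080 expires on the earlier of 26 June 2029 and 30 March 2030.

2029-06-26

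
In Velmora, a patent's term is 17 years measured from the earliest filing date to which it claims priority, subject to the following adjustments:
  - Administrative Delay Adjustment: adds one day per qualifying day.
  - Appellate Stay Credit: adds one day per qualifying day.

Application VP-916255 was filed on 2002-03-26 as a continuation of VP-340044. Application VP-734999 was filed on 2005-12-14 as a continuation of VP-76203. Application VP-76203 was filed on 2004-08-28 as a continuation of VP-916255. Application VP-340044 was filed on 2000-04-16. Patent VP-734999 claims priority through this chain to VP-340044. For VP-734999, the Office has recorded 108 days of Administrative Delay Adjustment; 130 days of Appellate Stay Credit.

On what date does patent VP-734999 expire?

Earliest priority filing: 16 April 2000.
Base term: 16 April 2000 + 17 years → 16 April 2017.
Administrative Delay Adjustment: +108 days → 2 August 2017.
Appellate Stay Credit: +130 days → 10 December 2017.

2017-12-10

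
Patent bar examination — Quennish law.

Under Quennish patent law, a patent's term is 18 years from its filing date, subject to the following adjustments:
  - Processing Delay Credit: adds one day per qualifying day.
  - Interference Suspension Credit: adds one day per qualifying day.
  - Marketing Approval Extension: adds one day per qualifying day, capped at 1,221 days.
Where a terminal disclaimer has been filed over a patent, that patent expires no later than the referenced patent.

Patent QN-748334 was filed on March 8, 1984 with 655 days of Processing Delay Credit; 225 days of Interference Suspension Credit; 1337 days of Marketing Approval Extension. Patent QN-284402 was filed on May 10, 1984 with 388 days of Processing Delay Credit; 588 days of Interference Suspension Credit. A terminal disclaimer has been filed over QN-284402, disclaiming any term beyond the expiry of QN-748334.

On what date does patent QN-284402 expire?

January 10, 2005

Natural term of QN-284402:
  Base: filing + 18 years → 10 May 2002.
  Processing Delay Credit: +388 days → 2 June 2003.
  Interference Suspension Credit: +588 days → 10 January 2005.
Expiry of referenced patent QN-748334:
  Base: filing + 18 years → 8 March 2002.
  Processing Delay Credit: +655 days → 23 December 2003.
  Interference Suspension Credit: +225 days → 4 August 2004.
  Marketing Approval Extension: 1337 days claimed exceeds the 1221-day cap, so +1221 days → 8 December 2007.
Terminal disclaimer: QN-284402 expires on the earlier of 10 January 2005 and 8 December 2007.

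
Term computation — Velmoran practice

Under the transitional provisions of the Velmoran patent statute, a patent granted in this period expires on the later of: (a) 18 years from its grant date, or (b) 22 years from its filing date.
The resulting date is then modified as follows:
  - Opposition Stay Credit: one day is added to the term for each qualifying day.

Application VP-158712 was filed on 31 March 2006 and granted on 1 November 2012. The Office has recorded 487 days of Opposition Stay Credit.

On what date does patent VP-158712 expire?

2032-03-02

(a) grant + 18 years → 1 November 2030.
(b) filing + 22 years → 31 March 2028.
Later of the two: 1 November 2030.
Opposition Stay Credit: +487 days → 2 March 2032.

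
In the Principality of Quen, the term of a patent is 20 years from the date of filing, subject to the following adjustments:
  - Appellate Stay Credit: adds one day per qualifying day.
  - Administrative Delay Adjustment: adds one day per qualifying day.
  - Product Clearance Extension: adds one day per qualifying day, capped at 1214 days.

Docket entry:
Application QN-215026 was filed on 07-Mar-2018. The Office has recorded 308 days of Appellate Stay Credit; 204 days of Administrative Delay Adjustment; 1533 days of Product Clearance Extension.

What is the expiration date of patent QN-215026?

November 27, 2042

Base term: filing date + 20 years → 7 March 2038.
Appellate Stay Credit: +308 days → 9 January 2039.
Administrative Delay Adjustment: +204 days → 1 August 2039.
Product Clearance Extension: 1533 days claimed exceeds the 1214-day cap, so +1214 days → 27 November 2042.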